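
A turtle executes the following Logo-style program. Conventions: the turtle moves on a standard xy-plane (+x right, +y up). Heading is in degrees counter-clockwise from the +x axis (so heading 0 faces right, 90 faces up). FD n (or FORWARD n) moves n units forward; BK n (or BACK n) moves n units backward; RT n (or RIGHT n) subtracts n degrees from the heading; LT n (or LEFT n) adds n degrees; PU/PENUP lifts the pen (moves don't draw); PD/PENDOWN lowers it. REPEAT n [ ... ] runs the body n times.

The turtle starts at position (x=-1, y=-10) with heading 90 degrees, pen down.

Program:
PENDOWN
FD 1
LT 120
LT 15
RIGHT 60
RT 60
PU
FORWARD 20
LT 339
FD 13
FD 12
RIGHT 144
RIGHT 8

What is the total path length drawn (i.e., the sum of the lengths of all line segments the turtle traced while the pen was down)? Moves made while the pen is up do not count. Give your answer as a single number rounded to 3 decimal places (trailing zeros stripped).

Executing turtle program step by step:
Start: pos=(-1,-10), heading=90, pen down
PD: pen down
FD 1: (-1,-10) -> (-1,-9) [heading=90, draw]
LT 120: heading 90 -> 210
LT 15: heading 210 -> 225
RT 60: heading 225 -> 165
RT 60: heading 165 -> 105
PU: pen up
FD 20: (-1,-9) -> (-6.176,10.319) [heading=105, move]
LT 339: heading 105 -> 84
FD 13: (-6.176,10.319) -> (-4.818,23.247) [heading=84, move]
FD 12: (-4.818,23.247) -> (-3.563,35.182) [heading=84, move]
RT 144: heading 84 -> 300
RT 8: heading 300 -> 292
Final: pos=(-3.563,35.182), heading=292, 1 segment(s) drawn

Segment lengths:
  seg 1: (-1,-10) -> (-1,-9), length = 1
Total = 1

Answer: 1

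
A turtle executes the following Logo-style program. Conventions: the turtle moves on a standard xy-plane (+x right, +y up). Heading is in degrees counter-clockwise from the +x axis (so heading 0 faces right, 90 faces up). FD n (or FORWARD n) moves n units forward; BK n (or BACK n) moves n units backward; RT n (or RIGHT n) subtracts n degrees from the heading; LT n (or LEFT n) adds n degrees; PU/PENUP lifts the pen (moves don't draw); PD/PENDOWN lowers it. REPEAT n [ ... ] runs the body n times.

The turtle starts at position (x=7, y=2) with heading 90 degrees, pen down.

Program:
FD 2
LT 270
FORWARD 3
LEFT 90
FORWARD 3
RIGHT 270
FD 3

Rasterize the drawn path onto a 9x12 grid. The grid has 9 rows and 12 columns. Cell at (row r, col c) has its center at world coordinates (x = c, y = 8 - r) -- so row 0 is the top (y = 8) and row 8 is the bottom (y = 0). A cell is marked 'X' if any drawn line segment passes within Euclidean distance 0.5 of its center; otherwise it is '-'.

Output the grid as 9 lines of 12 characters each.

Answer: ------------
-------XXXX-
----------X-
----------X-
-------XXXX-
-------X----
-------X----
------------
------------

Derivation:
Segment 0: (7,2) -> (7,4)
Segment 1: (7,4) -> (10,4)
Segment 2: (10,4) -> (10,7)
Segment 3: (10,7) -> (7,7)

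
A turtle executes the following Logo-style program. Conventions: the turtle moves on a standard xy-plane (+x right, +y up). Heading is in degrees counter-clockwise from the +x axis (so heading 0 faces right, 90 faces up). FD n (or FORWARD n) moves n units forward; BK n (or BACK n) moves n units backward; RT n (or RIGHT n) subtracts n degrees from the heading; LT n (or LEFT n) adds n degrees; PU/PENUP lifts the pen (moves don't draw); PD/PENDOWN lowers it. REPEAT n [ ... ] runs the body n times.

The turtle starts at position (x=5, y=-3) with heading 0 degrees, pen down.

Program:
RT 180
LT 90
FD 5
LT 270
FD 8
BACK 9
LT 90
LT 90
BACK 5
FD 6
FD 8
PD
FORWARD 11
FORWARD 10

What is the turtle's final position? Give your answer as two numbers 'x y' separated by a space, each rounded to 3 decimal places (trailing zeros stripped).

Executing turtle program step by step:
Start: pos=(5,-3), heading=0, pen down
RT 180: heading 0 -> 180
LT 90: heading 180 -> 270
FD 5: (5,-3) -> (5,-8) [heading=270, draw]
LT 270: heading 270 -> 180
FD 8: (5,-8) -> (-3,-8) [heading=180, draw]
BK 9: (-3,-8) -> (6,-8) [heading=180, draw]
LT 90: heading 180 -> 270
LT 90: heading 270 -> 0
BK 5: (6,-8) -> (1,-8) [heading=0, draw]
FD 6: (1,-8) -> (7,-8) [heading=0, draw]
FD 8: (7,-8) -> (15,-8) [heading=0, draw]
PD: pen down
FD 11: (15,-8) -> (26,-8) [heading=0, draw]
FD 10: (26,-8) -> (36,-8) [heading=0, draw]
Final: pos=(36,-8), heading=0, 8 segment(s) drawn

Answer: 36 -8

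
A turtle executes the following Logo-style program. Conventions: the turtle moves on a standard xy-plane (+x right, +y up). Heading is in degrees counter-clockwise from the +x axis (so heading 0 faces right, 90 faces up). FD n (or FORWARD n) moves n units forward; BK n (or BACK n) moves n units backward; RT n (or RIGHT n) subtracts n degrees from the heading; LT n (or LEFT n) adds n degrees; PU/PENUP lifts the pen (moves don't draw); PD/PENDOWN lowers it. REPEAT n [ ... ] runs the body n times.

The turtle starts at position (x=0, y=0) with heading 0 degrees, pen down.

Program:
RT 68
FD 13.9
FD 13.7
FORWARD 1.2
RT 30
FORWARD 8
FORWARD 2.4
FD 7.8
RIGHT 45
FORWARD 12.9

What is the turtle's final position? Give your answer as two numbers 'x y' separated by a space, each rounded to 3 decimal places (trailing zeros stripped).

Executing turtle program step by step:
Start: pos=(0,0), heading=0, pen down
RT 68: heading 0 -> 292
FD 13.9: (0,0) -> (5.207,-12.888) [heading=292, draw]
FD 13.7: (5.207,-12.888) -> (10.339,-25.59) [heading=292, draw]
FD 1.2: (10.339,-25.59) -> (10.789,-26.703) [heading=292, draw]
RT 30: heading 292 -> 262
FD 8: (10.789,-26.703) -> (9.675,-34.625) [heading=262, draw]
FD 2.4: (9.675,-34.625) -> (9.341,-37.002) [heading=262, draw]
FD 7.8: (9.341,-37.002) -> (8.256,-44.726) [heading=262, draw]
RT 45: heading 262 -> 217
FD 12.9: (8.256,-44.726) -> (-2.047,-52.489) [heading=217, draw]
Final: pos=(-2.047,-52.489), heading=217, 7 segment(s) drawn

Answer: -2.047 -52.489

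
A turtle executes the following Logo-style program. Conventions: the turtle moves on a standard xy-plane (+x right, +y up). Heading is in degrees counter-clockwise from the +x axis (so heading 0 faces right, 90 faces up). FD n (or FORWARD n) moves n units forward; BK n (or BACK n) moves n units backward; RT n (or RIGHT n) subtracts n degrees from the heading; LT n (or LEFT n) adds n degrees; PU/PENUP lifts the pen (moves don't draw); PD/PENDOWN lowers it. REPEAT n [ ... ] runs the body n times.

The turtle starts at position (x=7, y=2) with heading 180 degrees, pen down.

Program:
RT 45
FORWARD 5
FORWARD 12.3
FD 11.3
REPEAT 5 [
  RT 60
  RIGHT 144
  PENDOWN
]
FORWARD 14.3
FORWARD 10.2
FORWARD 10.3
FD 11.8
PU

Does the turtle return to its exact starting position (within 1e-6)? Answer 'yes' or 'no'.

Executing turtle program step by step:
Start: pos=(7,2), heading=180, pen down
RT 45: heading 180 -> 135
FD 5: (7,2) -> (3.464,5.536) [heading=135, draw]
FD 12.3: (3.464,5.536) -> (-5.233,14.233) [heading=135, draw]
FD 11.3: (-5.233,14.233) -> (-13.223,22.223) [heading=135, draw]
REPEAT 5 [
  -- iteration 1/5 --
  RT 60: heading 135 -> 75
  RT 144: heading 75 -> 291
  PD: pen down
  -- iteration 2/5 --
  RT 60: heading 291 -> 231
  RT 144: heading 231 -> 87
  PD: pen down
  -- iteration 3/5 --
  RT 60: heading 87 -> 27
  RT 144: heading 27 -> 243
  PD: pen down
  -- iteration 4/5 --
  RT 60: heading 243 -> 183
  RT 144: heading 183 -> 39
  PD: pen down
  -- iteration 5/5 --
  RT 60: heading 39 -> 339
  RT 144: heading 339 -> 195
  PD: pen down
]
FD 14.3: (-13.223,22.223) -> (-27.036,18.522) [heading=195, draw]
FD 10.2: (-27.036,18.522) -> (-36.888,15.882) [heading=195, draw]
FD 10.3: (-36.888,15.882) -> (-46.837,13.216) [heading=195, draw]
FD 11.8: (-46.837,13.216) -> (-58.235,10.162) [heading=195, draw]
PU: pen up
Final: pos=(-58.235,10.162), heading=195, 7 segment(s) drawn

Start position: (7, 2)
Final position: (-58.235, 10.162)
Distance = 65.744; >= 1e-6 -> NOT closed

Answer: no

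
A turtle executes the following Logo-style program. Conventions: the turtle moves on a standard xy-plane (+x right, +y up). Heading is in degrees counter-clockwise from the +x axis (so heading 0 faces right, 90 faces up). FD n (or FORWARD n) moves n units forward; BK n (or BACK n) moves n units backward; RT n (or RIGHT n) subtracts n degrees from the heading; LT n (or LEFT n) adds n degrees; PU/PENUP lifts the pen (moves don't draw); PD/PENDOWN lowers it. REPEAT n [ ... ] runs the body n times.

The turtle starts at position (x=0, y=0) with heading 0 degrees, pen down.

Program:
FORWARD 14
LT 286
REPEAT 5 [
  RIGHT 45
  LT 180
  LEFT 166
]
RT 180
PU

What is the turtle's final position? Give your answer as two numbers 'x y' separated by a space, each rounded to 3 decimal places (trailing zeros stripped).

Executing turtle program step by step:
Start: pos=(0,0), heading=0, pen down
FD 14: (0,0) -> (14,0) [heading=0, draw]
LT 286: heading 0 -> 286
REPEAT 5 [
  -- iteration 1/5 --
  RT 45: heading 286 -> 241
  LT 180: heading 241 -> 61
  LT 166: heading 61 -> 227
  -- iteration 2/5 --
  RT 45: heading 227 -> 182
  LT 180: heading 182 -> 2
  LT 166: heading 2 -> 168
  -- iteration 3/5 --
  RT 45: heading 168 -> 123
  LT 180: heading 123 -> 303
  LT 166: heading 303 -> 109
  -- iteration 4/5 --
  RT 45: heading 109 -> 64
  LT 180: heading 64 -> 244
  LT 166: heading 244 -> 50
  -- iteration 5/5 --
  RT 45: heading 50 -> 5
  LT 180: heading 5 -> 185
  LT 166: heading 185 -> 351
]
RT 180: heading 351 -> 171
PU: pen up
Final: pos=(14,0), heading=171, 1 segment(s) drawn

Answer: 14 0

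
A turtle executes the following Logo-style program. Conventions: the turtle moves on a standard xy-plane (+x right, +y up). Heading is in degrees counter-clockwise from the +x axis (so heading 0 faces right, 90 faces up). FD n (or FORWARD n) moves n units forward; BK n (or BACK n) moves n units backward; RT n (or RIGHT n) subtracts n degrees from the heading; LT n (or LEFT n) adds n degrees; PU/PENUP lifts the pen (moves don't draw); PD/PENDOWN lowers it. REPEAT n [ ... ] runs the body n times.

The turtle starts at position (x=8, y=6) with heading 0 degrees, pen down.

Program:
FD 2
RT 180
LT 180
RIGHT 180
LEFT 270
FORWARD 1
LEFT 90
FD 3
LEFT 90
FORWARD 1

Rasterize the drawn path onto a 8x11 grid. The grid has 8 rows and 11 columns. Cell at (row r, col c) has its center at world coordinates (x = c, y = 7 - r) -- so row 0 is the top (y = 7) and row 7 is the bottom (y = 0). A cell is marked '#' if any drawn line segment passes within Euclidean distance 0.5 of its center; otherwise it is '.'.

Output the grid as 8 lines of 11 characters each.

Answer: .......####
.......####
...........
...........
...........
...........
...........
...........

Derivation:
Segment 0: (8,6) -> (10,6)
Segment 1: (10,6) -> (10,7)
Segment 2: (10,7) -> (7,7)
Segment 3: (7,7) -> (7,6)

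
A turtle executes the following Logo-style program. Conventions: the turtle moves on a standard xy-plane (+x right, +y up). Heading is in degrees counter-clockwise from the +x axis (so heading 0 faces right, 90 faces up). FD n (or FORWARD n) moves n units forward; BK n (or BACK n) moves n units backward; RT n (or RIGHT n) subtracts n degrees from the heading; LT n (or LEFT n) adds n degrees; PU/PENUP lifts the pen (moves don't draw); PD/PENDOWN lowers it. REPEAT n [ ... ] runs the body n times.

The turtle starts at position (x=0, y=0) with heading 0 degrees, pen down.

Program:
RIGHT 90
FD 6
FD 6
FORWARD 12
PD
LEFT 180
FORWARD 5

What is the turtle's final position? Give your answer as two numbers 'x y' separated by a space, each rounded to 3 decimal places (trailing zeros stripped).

Executing turtle program step by step:
Start: pos=(0,0), heading=0, pen down
RT 90: heading 0 -> 270
FD 6: (0,0) -> (0,-6) [heading=270, draw]
FD 6: (0,-6) -> (0,-12) [heading=270, draw]
FD 12: (0,-12) -> (0,-24) [heading=270, draw]
PD: pen down
LT 180: heading 270 -> 90
FD 5: (0,-24) -> (0,-19) [heading=90, draw]
Final: pos=(0,-19), heading=90, 4 segment(s) drawn

Answer: 0 -19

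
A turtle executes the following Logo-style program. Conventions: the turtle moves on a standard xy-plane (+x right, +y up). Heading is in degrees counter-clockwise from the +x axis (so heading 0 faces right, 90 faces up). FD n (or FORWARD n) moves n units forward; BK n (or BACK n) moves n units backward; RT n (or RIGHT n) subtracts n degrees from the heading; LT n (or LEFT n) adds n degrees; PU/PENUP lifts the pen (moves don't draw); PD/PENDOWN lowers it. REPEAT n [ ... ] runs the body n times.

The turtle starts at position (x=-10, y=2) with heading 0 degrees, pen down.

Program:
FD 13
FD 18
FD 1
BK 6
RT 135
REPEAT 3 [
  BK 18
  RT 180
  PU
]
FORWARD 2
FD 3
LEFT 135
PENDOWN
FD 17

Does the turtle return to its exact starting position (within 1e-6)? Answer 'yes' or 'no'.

Answer: no

Derivation:
Executing turtle program step by step:
Start: pos=(-10,2), heading=0, pen down
FD 13: (-10,2) -> (3,2) [heading=0, draw]
FD 18: (3,2) -> (21,2) [heading=0, draw]
FD 1: (21,2) -> (22,2) [heading=0, draw]
BK 6: (22,2) -> (16,2) [heading=0, draw]
RT 135: heading 0 -> 225
REPEAT 3 [
  -- iteration 1/3 --
  BK 18: (16,2) -> (28.728,14.728) [heading=225, draw]
  RT 180: heading 225 -> 45
  PU: pen up
  -- iteration 2/3 --
  BK 18: (28.728,14.728) -> (16,2) [heading=45, move]
  RT 180: heading 45 -> 225
  PU: pen up
  -- iteration 3/3 --
  BK 18: (16,2) -> (28.728,14.728) [heading=225, move]
  RT 180: heading 225 -> 45
  PU: pen up
]
FD 2: (28.728,14.728) -> (30.142,16.142) [heading=45, move]
FD 3: (30.142,16.142) -> (32.263,18.263) [heading=45, move]
LT 135: heading 45 -> 180
PD: pen down
FD 17: (32.263,18.263) -> (15.263,18.263) [heading=180, draw]
Final: pos=(15.263,18.263), heading=180, 6 segment(s) drawn

Start position: (-10, 2)
Final position: (15.263, 18.263)
Distance = 30.046; >= 1e-6 -> NOT closed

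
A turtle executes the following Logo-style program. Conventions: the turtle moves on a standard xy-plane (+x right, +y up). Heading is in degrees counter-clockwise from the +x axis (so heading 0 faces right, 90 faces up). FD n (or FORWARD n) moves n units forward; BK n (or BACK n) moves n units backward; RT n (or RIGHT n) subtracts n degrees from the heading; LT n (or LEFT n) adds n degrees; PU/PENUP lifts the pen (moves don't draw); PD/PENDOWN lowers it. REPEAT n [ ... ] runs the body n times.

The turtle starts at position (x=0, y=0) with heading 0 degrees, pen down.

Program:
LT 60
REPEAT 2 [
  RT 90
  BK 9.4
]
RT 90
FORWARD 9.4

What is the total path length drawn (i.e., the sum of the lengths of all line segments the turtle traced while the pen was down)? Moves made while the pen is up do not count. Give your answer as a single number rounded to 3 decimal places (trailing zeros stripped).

Executing turtle program step by step:
Start: pos=(0,0), heading=0, pen down
LT 60: heading 0 -> 60
REPEAT 2 [
  -- iteration 1/2 --
  RT 90: heading 60 -> 330
  BK 9.4: (0,0) -> (-8.141,4.7) [heading=330, draw]
  -- iteration 2/2 --
  RT 90: heading 330 -> 240
  BK 9.4: (-8.141,4.7) -> (-3.441,12.841) [heading=240, draw]
]
RT 90: heading 240 -> 150
FD 9.4: (-3.441,12.841) -> (-11.581,17.541) [heading=150, draw]
Final: pos=(-11.581,17.541), heading=150, 3 segment(s) drawn

Segment lengths:
  seg 1: (0,0) -> (-8.141,4.7), length = 9.4
  seg 2: (-8.141,4.7) -> (-3.441,12.841), length = 9.4
  seg 3: (-3.441,12.841) -> (-11.581,17.541), length = 9.4
Total = 28.2

Answer: 28.2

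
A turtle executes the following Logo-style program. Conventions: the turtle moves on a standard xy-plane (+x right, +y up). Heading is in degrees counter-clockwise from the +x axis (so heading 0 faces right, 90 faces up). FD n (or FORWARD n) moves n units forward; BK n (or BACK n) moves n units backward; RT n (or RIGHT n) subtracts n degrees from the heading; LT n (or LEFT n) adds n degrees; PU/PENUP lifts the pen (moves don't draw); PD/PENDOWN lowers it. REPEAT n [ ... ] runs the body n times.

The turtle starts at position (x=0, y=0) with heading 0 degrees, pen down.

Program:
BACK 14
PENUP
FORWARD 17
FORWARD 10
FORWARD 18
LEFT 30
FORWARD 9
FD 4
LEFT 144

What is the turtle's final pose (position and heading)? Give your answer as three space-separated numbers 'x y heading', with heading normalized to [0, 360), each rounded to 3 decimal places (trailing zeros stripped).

Answer: 42.258 6.5 174

Derivation:
Executing turtle program step by step:
Start: pos=(0,0), heading=0, pen down
BK 14: (0,0) -> (-14,0) [heading=0, draw]
PU: pen up
FD 17: (-14,0) -> (3,0) [heading=0, move]
FD 10: (3,0) -> (13,0) [heading=0, move]
FD 18: (13,0) -> (31,0) [heading=0, move]
LT 30: heading 0 -> 30
FD 9: (31,0) -> (38.794,4.5) [heading=30, move]
FD 4: (38.794,4.5) -> (42.258,6.5) [heading=30, move]
LT 144: heading 30 -> 174
Final: pos=(42.258,6.5), heading=174, 1 segment(s) drawn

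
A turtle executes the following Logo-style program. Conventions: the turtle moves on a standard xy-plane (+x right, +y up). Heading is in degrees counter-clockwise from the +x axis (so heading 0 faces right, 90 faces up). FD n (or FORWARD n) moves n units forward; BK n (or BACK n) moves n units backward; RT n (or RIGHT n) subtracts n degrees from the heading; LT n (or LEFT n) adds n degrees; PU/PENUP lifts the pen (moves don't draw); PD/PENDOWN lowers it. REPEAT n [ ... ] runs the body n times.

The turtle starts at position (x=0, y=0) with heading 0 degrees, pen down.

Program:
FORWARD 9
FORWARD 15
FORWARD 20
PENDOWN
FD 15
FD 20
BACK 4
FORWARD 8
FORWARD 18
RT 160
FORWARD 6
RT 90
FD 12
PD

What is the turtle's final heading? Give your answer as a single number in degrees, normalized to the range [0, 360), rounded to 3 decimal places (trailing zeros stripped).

Answer: 110

Derivation:
Executing turtle program step by step:
Start: pos=(0,0), heading=0, pen down
FD 9: (0,0) -> (9,0) [heading=0, draw]
FD 15: (9,0) -> (24,0) [heading=0, draw]
FD 20: (24,0) -> (44,0) [heading=0, draw]
PD: pen down
FD 15: (44,0) -> (59,0) [heading=0, draw]
FD 20: (59,0) -> (79,0) [heading=0, draw]
BK 4: (79,0) -> (75,0) [heading=0, draw]
FD 8: (75,0) -> (83,0) [heading=0, draw]
FD 18: (83,0) -> (101,0) [heading=0, draw]
RT 160: heading 0 -> 200
FD 6: (101,0) -> (95.362,-2.052) [heading=200, draw]
RT 90: heading 200 -> 110
FD 12: (95.362,-2.052) -> (91.258,9.224) [heading=110, draw]
PD: pen down
Final: pos=(91.258,9.224), heading=110, 10 segment(s) drawn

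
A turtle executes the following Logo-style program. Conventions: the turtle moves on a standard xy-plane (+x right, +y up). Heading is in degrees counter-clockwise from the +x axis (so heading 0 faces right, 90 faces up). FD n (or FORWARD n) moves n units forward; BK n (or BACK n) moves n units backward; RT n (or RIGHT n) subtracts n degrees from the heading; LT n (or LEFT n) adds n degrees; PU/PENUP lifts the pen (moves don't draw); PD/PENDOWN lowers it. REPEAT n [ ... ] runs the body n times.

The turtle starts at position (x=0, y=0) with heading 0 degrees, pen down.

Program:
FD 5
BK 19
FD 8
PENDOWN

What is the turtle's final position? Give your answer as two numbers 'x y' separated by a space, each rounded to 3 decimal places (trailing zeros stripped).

Executing turtle program step by step:
Start: pos=(0,0), heading=0, pen down
FD 5: (0,0) -> (5,0) [heading=0, draw]
BK 19: (5,0) -> (-14,0) [heading=0, draw]
FD 8: (-14,0) -> (-6,0) [heading=0, draw]
PD: pen down
Final: pos=(-6,0), heading=0, 3 segment(s) drawn

Answer: -6 0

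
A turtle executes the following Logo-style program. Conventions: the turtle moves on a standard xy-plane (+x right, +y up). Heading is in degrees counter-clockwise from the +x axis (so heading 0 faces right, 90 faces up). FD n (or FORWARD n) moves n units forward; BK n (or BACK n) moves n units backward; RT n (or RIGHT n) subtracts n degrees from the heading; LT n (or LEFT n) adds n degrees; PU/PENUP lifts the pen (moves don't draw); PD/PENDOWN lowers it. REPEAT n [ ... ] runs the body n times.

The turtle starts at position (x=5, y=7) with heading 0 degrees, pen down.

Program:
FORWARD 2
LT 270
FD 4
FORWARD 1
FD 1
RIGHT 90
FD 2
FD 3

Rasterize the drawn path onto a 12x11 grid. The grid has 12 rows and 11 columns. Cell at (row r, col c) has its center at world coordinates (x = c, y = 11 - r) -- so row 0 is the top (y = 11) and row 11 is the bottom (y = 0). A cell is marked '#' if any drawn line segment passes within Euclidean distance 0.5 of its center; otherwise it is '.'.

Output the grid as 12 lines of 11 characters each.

Answer: ...........
...........
...........
...........
.....###...
.......#...
.......#...
.......#...
.......#...
.......#...
..######...
...........

Derivation:
Segment 0: (5,7) -> (7,7)
Segment 1: (7,7) -> (7,3)
Segment 2: (7,3) -> (7,2)
Segment 3: (7,2) -> (7,1)
Segment 4: (7,1) -> (5,1)
Segment 5: (5,1) -> (2,1)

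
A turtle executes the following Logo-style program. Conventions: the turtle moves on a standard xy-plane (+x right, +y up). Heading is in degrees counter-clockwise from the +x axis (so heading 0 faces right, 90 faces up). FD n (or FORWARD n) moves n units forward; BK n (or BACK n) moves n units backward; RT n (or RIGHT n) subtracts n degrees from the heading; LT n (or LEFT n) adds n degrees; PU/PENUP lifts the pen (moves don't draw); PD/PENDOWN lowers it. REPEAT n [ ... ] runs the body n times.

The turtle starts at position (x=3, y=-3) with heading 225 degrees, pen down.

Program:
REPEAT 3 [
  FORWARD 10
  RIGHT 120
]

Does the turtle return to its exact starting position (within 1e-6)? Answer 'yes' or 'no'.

Executing turtle program step by step:
Start: pos=(3,-3), heading=225, pen down
REPEAT 3 [
  -- iteration 1/3 --
  FD 10: (3,-3) -> (-4.071,-10.071) [heading=225, draw]
  RT 120: heading 225 -> 105
  -- iteration 2/3 --
  FD 10: (-4.071,-10.071) -> (-6.659,-0.412) [heading=105, draw]
  RT 120: heading 105 -> 345
  -- iteration 3/3 --
  FD 10: (-6.659,-0.412) -> (3,-3) [heading=345, draw]
  RT 120: heading 345 -> 225
]
Final: pos=(3,-3), heading=225, 3 segment(s) drawn

Start position: (3, -3)
Final position: (3, -3)
Distance = 0; < 1e-6 -> CLOSED

Answer: yes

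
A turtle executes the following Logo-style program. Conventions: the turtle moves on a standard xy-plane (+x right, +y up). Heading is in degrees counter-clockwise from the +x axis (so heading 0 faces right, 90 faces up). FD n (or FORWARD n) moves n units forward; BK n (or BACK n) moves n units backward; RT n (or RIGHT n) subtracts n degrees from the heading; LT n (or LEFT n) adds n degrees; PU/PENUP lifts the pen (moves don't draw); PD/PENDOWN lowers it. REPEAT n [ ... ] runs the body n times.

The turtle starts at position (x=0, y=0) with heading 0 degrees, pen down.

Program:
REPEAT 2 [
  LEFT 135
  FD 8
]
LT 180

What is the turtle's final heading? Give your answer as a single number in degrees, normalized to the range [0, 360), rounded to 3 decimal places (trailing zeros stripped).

Answer: 90

Derivation:
Executing turtle program step by step:
Start: pos=(0,0), heading=0, pen down
REPEAT 2 [
  -- iteration 1/2 --
  LT 135: heading 0 -> 135
  FD 8: (0,0) -> (-5.657,5.657) [heading=135, draw]
  -- iteration 2/2 --
  LT 135: heading 135 -> 270
  FD 8: (-5.657,5.657) -> (-5.657,-2.343) [heading=270, draw]
]
LT 180: heading 270 -> 90
Final: pos=(-5.657,-2.343), heading=90, 2 segment(s) drawn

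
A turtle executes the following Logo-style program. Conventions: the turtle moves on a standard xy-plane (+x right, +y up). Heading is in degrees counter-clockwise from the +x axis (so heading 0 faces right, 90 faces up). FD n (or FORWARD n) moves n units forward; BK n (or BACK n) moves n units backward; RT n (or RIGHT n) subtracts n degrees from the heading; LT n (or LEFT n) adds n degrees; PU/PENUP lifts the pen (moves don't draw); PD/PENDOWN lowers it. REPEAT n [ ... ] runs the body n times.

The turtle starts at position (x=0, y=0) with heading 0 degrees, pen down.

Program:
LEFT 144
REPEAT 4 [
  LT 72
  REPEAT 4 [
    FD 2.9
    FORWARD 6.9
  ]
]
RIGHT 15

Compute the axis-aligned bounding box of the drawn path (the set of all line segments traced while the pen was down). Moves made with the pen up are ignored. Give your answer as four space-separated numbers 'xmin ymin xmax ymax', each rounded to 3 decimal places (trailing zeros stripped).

Executing turtle program step by step:
Start: pos=(0,0), heading=0, pen down
LT 144: heading 0 -> 144
REPEAT 4 [
  -- iteration 1/4 --
  LT 72: heading 144 -> 216
  REPEAT 4 [
    -- iteration 1/4 --
    FD 2.9: (0,0) -> (-2.346,-1.705) [heading=216, draw]
    FD 6.9: (-2.346,-1.705) -> (-7.928,-5.76) [heading=216, draw]
    -- iteration 2/4 --
    FD 2.9: (-7.928,-5.76) -> (-10.275,-7.465) [heading=216, draw]
    FD 6.9: (-10.275,-7.465) -> (-15.857,-11.521) [heading=216, draw]
    -- iteration 3/4 --
    FD 2.9: (-15.857,-11.521) -> (-18.203,-13.225) [heading=216, draw]
    FD 6.9: (-18.203,-13.225) -> (-23.785,-17.281) [heading=216, draw]
    -- iteration 4/4 --
    FD 2.9: (-23.785,-17.281) -> (-26.131,-18.985) [heading=216, draw]
    FD 6.9: (-26.131,-18.985) -> (-31.713,-23.041) [heading=216, draw]
  ]
  -- iteration 2/4 --
  LT 72: heading 216 -> 288
  REPEAT 4 [
    -- iteration 1/4 --
    FD 2.9: (-31.713,-23.041) -> (-30.817,-25.799) [heading=288, draw]
    FD 6.9: (-30.817,-25.799) -> (-28.685,-32.362) [heading=288, draw]
    -- iteration 2/4 --
    FD 2.9: (-28.685,-32.362) -> (-27.789,-35.12) [heading=288, draw]
    FD 6.9: (-27.789,-35.12) -> (-25.657,-41.682) [heading=288, draw]
    -- iteration 3/4 --
    FD 2.9: (-25.657,-41.682) -> (-24.761,-44.44) [heading=288, draw]
    FD 6.9: (-24.761,-44.44) -> (-22.628,-51.002) [heading=288, draw]
    -- iteration 4/4 --
    FD 2.9: (-22.628,-51.002) -> (-21.732,-53.76) [heading=288, draw]
    FD 6.9: (-21.732,-53.76) -> (-19.6,-60.323) [heading=288, draw]
  ]
  -- iteration 3/4 --
  LT 72: heading 288 -> 0
  REPEAT 4 [
    -- iteration 1/4 --
    FD 2.9: (-19.6,-60.323) -> (-16.7,-60.323) [heading=0, draw]
    FD 6.9: (-16.7,-60.323) -> (-9.8,-60.323) [heading=0, draw]
    -- iteration 2/4 --
    FD 2.9: (-9.8,-60.323) -> (-6.9,-60.323) [heading=0, draw]
    FD 6.9: (-6.9,-60.323) -> (0,-60.323) [heading=0, draw]
    -- iteration 3/4 --
    FD 2.9: (0,-60.323) -> (2.9,-60.323) [heading=0, draw]
    FD 6.9: (2.9,-60.323) -> (9.8,-60.323) [heading=0, draw]
    -- iteration 4/4 --
    FD 2.9: (9.8,-60.323) -> (12.7,-60.323) [heading=0, draw]
    FD 6.9: (12.7,-60.323) -> (19.6,-60.323) [heading=0, draw]
  ]
  -- iteration 4/4 --
  LT 72: heading 0 -> 72
  REPEAT 4 [
    -- iteration 1/4 --
    FD 2.9: (19.6,-60.323) -> (20.496,-57.565) [heading=72, draw]
    FD 6.9: (20.496,-57.565) -> (22.628,-51.002) [heading=72, draw]
    -- iteration 2/4 --
    FD 2.9: (22.628,-51.002) -> (23.525,-48.244) [heading=72, draw]
    FD 6.9: (23.525,-48.244) -> (25.657,-41.682) [heading=72, draw]
    -- iteration 3/4 --
    FD 2.9: (25.657,-41.682) -> (26.553,-38.924) [heading=72, draw]
    FD 6.9: (26.553,-38.924) -> (28.685,-32.362) [heading=72, draw]
    -- iteration 4/4 --
    FD 2.9: (28.685,-32.362) -> (29.581,-29.603) [heading=72, draw]
    FD 6.9: (29.581,-29.603) -> (31.713,-23.041) [heading=72, draw]
  ]
]
RT 15: heading 72 -> 57
Final: pos=(31.713,-23.041), heading=57, 32 segment(s) drawn

Segment endpoints: x in {-31.713, -30.817, -28.685, -27.789, -26.131, -25.657, -24.761, -23.785, -22.628, -21.732, -19.6, -18.203, -16.7, -15.857, -10.275, -9.8, -7.928, -6.9, -2.346, 0, 0, 2.9, 9.8, 12.7, 19.6, 20.496, 22.628, 23.525, 25.657, 26.553, 28.685, 29.581, 31.713}, y in {-60.323, -57.565, -53.76, -51.002, -48.244, -44.44, -41.682, -38.924, -35.12, -32.362, -29.603, -25.799, -23.041, -18.985, -17.281, -13.225, -11.521, -7.465, -5.76, -1.705, 0}
xmin=-31.713, ymin=-60.323, xmax=31.713, ymax=0

Answer: -31.713 -60.323 31.713 0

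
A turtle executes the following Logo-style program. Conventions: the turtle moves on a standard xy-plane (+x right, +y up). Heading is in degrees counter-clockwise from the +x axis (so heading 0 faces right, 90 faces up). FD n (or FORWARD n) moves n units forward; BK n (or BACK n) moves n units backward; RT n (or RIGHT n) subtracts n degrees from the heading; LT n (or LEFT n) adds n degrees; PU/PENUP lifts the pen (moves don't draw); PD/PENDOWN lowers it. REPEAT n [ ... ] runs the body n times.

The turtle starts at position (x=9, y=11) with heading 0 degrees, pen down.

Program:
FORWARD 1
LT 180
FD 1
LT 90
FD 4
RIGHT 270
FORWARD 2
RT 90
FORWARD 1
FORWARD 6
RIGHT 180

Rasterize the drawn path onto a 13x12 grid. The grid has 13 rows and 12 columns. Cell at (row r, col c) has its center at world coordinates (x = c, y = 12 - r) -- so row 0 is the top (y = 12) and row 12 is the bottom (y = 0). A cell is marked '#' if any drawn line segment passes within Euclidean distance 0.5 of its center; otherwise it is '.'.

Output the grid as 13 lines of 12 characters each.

Segment 0: (9,11) -> (10,11)
Segment 1: (10,11) -> (9,11)
Segment 2: (9,11) -> (9,7)
Segment 3: (9,7) -> (11,7)
Segment 4: (11,7) -> (11,6)
Segment 5: (11,6) -> (11,0)

Answer: ............
.........##.
.........#..
.........#..
.........#..
.........###
...........#
...........#
...........#
...........#
...........#
...........#
...........#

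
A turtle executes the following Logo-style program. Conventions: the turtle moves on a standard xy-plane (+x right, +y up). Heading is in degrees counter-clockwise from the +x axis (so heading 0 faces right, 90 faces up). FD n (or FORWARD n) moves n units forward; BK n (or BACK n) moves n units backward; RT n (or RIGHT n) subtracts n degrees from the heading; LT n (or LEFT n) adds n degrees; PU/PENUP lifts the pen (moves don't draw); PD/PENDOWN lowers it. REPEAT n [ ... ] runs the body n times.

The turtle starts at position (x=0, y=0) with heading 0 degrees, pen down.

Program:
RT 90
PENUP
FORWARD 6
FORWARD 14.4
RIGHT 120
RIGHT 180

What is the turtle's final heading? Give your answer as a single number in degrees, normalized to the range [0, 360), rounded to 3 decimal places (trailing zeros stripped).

Answer: 330

Derivation:
Executing turtle program step by step:
Start: pos=(0,0), heading=0, pen down
RT 90: heading 0 -> 270
PU: pen up
FD 6: (0,0) -> (0,-6) [heading=270, move]
FD 14.4: (0,-6) -> (0,-20.4) [heading=270, move]
RT 120: heading 270 -> 150
RT 180: heading 150 -> 330
Final: pos=(0,-20.4), heading=330, 0 segment(s) drawn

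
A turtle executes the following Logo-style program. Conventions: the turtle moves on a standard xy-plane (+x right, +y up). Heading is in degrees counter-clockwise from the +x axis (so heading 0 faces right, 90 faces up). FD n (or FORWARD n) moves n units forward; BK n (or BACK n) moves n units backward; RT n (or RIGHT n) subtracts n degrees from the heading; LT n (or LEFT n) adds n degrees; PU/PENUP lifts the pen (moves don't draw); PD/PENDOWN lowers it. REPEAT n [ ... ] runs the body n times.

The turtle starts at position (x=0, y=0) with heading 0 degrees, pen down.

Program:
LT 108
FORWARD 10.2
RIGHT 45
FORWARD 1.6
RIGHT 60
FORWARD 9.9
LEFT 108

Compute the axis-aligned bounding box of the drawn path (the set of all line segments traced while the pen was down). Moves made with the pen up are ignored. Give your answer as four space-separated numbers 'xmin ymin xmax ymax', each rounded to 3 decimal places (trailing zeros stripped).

Executing turtle program step by step:
Start: pos=(0,0), heading=0, pen down
LT 108: heading 0 -> 108
FD 10.2: (0,0) -> (-3.152,9.701) [heading=108, draw]
RT 45: heading 108 -> 63
FD 1.6: (-3.152,9.701) -> (-2.426,11.126) [heading=63, draw]
RT 60: heading 63 -> 3
FD 9.9: (-2.426,11.126) -> (7.461,11.645) [heading=3, draw]
LT 108: heading 3 -> 111
Final: pos=(7.461,11.645), heading=111, 3 segment(s) drawn

Segment endpoints: x in {-3.152, -2.426, 0, 7.461}, y in {0, 9.701, 11.126, 11.645}
xmin=-3.152, ymin=0, xmax=7.461, ymax=11.645

Answer: -3.152 0 7.461 11.645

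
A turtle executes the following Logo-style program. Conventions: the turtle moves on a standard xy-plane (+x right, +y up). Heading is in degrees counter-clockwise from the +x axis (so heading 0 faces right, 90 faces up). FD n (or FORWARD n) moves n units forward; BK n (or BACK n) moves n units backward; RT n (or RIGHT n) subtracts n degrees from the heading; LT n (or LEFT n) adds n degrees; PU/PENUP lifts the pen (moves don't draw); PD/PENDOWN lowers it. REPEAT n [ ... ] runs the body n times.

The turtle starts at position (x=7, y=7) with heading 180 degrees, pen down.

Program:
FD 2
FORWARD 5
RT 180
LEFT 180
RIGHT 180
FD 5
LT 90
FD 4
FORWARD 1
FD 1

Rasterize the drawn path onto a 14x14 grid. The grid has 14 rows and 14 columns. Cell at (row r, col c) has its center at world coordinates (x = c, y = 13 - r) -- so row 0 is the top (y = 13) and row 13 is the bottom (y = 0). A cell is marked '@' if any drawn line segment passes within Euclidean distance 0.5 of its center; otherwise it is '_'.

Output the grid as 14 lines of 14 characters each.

Answer: _____@________
_____@________
_____@________
_____@________
_____@________
_____@________
@@@@@@@@______
______________
______________
______________
______________
______________
______________
______________

Derivation:
Segment 0: (7,7) -> (5,7)
Segment 1: (5,7) -> (0,7)
Segment 2: (0,7) -> (5,7)
Segment 3: (5,7) -> (5,11)
Segment 4: (5,11) -> (5,12)
Segment 5: (5,12) -> (5,13)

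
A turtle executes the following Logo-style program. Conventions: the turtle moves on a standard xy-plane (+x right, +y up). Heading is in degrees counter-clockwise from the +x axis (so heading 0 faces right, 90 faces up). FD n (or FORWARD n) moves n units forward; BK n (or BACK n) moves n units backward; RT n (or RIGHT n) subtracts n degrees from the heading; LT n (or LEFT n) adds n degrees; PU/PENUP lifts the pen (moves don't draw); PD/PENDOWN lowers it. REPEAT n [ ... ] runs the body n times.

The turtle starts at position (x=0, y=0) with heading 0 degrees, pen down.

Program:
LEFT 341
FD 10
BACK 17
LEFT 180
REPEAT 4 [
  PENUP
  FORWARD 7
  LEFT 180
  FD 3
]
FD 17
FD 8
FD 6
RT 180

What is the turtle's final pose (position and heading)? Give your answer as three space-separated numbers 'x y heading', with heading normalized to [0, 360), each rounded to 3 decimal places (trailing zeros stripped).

Answer: -35.93 12.372 341

Derivation:
Executing turtle program step by step:
Start: pos=(0,0), heading=0, pen down
LT 341: heading 0 -> 341
FD 10: (0,0) -> (9.455,-3.256) [heading=341, draw]
BK 17: (9.455,-3.256) -> (-6.619,2.279) [heading=341, draw]
LT 180: heading 341 -> 161
REPEAT 4 [
  -- iteration 1/4 --
  PU: pen up
  FD 7: (-6.619,2.279) -> (-13.237,4.558) [heading=161, move]
  LT 180: heading 161 -> 341
  FD 3: (-13.237,4.558) -> (-10.401,3.581) [heading=341, move]
  -- iteration 2/4 --
  PU: pen up
  FD 7: (-10.401,3.581) -> (-3.782,1.302) [heading=341, move]
  LT 180: heading 341 -> 161
  FD 3: (-3.782,1.302) -> (-6.619,2.279) [heading=161, move]
  -- iteration 3/4 --
  PU: pen up
  FD 7: (-6.619,2.279) -> (-13.237,4.558) [heading=161, move]
  LT 180: heading 161 -> 341
  FD 3: (-13.237,4.558) -> (-10.401,3.581) [heading=341, move]
  -- iteration 4/4 --
  PU: pen up
  FD 7: (-10.401,3.581) -> (-3.782,1.302) [heading=341, move]
  LT 180: heading 341 -> 161
  FD 3: (-3.782,1.302) -> (-6.619,2.279) [heading=161, move]
]
FD 17: (-6.619,2.279) -> (-22.692,7.814) [heading=161, move]
FD 8: (-22.692,7.814) -> (-30.257,10.418) [heading=161, move]
FD 6: (-30.257,10.418) -> (-35.93,12.372) [heading=161, move]
RT 180: heading 161 -> 341
Final: pos=(-35.93,12.372), heading=341, 2 segment(s) drawn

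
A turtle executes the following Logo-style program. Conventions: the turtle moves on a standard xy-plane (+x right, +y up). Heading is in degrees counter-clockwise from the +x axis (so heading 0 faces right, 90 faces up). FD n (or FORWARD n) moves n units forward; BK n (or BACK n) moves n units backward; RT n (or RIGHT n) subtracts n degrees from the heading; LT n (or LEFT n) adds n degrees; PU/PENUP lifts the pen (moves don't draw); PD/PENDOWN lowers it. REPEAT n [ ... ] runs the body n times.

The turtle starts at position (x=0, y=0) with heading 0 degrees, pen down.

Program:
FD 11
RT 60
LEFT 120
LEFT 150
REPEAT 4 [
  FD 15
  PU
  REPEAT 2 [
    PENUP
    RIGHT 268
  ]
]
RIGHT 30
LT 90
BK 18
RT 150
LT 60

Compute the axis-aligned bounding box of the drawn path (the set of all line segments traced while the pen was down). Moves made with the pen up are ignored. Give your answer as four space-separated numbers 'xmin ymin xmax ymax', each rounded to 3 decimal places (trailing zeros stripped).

Answer: -1.99 -7.5 11 0

Derivation:
Executing turtle program step by step:
Start: pos=(0,0), heading=0, pen down
FD 11: (0,0) -> (11,0) [heading=0, draw]
RT 60: heading 0 -> 300
LT 120: heading 300 -> 60
LT 150: heading 60 -> 210
REPEAT 4 [
  -- iteration 1/4 --
  FD 15: (11,0) -> (-1.99,-7.5) [heading=210, draw]
  PU: pen up
  REPEAT 2 [
    -- iteration 1/2 --
    PU: pen up
    RT 268: heading 210 -> 302
    -- iteration 2/2 --
    PU: pen up
    RT 268: heading 302 -> 34
  ]
  -- iteration 2/4 --
  FD 15: (-1.99,-7.5) -> (10.445,0.888) [heading=34, move]
  PU: pen up
  REPEAT 2 [
    -- iteration 1/2 --
    PU: pen up
    RT 268: heading 34 -> 126
    -- iteration 2/2 --
    PU: pen up
    RT 268: heading 126 -> 218
  ]
  -- iteration 3/4 --
  FD 15: (10.445,0.888) -> (-1.375,-8.347) [heading=218, move]
  PU: pen up
  REPEAT 2 [
    -- iteration 1/2 --
    PU: pen up
    RT 268: heading 218 -> 310
    -- iteration 2/2 --
    PU: pen up
    RT 268: heading 310 -> 42
  ]
  -- iteration 4/4 --
  FD 15: (-1.375,-8.347) -> (9.772,1.69) [heading=42, move]
  PU: pen up
  REPEAT 2 [
    -- iteration 1/2 --
    PU: pen up
    RT 268: heading 42 -> 134
    -- iteration 2/2 --
    PU: pen up
    RT 268: heading 134 -> 226
  ]
]
RT 30: heading 226 -> 196
LT 90: heading 196 -> 286
BK 18: (9.772,1.69) -> (4.811,18.993) [heading=286, move]
RT 150: heading 286 -> 136
LT 60: heading 136 -> 196
Final: pos=(4.811,18.993), heading=196, 2 segment(s) drawn

Segment endpoints: x in {-1.99, 0, 11}, y in {-7.5, 0}
xmin=-1.99, ymin=-7.5, xmax=11, ymax=0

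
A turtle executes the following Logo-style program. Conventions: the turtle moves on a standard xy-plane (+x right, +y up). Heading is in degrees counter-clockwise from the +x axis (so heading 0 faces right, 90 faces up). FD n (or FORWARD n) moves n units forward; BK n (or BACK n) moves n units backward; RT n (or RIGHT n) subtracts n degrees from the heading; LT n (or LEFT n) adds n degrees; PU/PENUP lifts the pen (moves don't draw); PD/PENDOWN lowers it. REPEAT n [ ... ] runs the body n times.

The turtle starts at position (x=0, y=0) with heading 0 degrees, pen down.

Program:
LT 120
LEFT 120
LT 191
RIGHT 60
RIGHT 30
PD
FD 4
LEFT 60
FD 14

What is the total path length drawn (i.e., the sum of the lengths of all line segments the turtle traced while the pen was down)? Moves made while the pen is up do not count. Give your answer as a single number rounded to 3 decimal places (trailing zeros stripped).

Executing turtle program step by step:
Start: pos=(0,0), heading=0, pen down
LT 120: heading 0 -> 120
LT 120: heading 120 -> 240
LT 191: heading 240 -> 71
RT 60: heading 71 -> 11
RT 30: heading 11 -> 341
PD: pen down
FD 4: (0,0) -> (3.782,-1.302) [heading=341, draw]
LT 60: heading 341 -> 41
FD 14: (3.782,-1.302) -> (14.348,7.883) [heading=41, draw]
Final: pos=(14.348,7.883), heading=41, 2 segment(s) drawn

Segment lengths:
  seg 1: (0,0) -> (3.782,-1.302), length = 4
  seg 2: (3.782,-1.302) -> (14.348,7.883), length = 14
Total = 18

Answer: 18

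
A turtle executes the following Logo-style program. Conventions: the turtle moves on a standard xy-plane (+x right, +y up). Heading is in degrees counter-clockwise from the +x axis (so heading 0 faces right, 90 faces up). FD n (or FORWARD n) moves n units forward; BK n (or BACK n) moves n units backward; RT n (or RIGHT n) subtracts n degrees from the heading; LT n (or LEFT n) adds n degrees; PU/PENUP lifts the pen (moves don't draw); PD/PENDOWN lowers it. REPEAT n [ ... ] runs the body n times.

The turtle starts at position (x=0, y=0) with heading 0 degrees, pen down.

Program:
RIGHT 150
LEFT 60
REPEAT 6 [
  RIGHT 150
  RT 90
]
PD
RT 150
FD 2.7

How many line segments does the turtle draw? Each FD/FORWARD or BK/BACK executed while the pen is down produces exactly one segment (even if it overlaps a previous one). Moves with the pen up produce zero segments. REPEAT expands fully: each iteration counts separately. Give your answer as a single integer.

Answer: 1

Derivation:
Executing turtle program step by step:
Start: pos=(0,0), heading=0, pen down
RT 150: heading 0 -> 210
LT 60: heading 210 -> 270
REPEAT 6 [
  -- iteration 1/6 --
  RT 150: heading 270 -> 120
  RT 90: heading 120 -> 30
  -- iteration 2/6 --
  RT 150: heading 30 -> 240
  RT 90: heading 240 -> 150
  -- iteration 3/6 --
  RT 150: heading 150 -> 0
  RT 90: heading 0 -> 270
  -- iteration 4/6 --
  RT 150: heading 270 -> 120
  RT 90: heading 120 -> 30
  -- iteration 5/6 --
  RT 150: heading 30 -> 240
  RT 90: heading 240 -> 150
  -- iteration 6/6 --
  RT 150: heading 150 -> 0
  RT 90: heading 0 -> 270
]
PD: pen down
RT 150: heading 270 -> 120
FD 2.7: (0,0) -> (-1.35,2.338) [heading=120, draw]
Final: pos=(-1.35,2.338), heading=120, 1 segment(s) drawn
Segments drawn: 1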